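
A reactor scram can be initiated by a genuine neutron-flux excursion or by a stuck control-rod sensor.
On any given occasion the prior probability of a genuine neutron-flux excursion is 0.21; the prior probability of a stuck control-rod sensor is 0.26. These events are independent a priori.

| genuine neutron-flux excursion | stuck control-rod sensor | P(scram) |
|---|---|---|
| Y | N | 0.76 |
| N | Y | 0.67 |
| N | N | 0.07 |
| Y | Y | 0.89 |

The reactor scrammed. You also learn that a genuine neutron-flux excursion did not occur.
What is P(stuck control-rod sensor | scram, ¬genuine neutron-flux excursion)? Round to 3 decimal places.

P(stuck control-rod sensor | scram, ¬genuine neutron-flux excursion) ≈ 0.771

For the numerator, keep only stuck control-rod sensor=true terms: 0.67*0.26 = 0.174200
Denominator P(scram | ¬genuine neutron-flux excursion): 0.07*0.74 + 0.67*0.26 = 0.226000
P(stuck control-rod sensor | scram, ¬genuine neutron-flux excursion) = 0.174200/0.226000 ≈ 0.771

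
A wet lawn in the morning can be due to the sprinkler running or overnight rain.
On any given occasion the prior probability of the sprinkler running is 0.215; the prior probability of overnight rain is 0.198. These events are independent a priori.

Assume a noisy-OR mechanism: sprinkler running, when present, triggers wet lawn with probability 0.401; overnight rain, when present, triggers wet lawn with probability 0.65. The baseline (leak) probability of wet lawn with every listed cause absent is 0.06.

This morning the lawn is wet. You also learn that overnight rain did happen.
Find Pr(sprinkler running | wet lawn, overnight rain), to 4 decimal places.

Under noisy-OR, P(wet lawn | causes) = 1 − (1−0.06)·∏(1−qᵢ) over the active causes.
Sum P(wet lawn|·) weighted by the priors over both values of sprinkler running:
  P(wet lawn | overnight rain) = 0.671×0.785 + 0.802929×0.215
        = 0.526735 + 0.172630 = 0.699365
Configurations with sprinkler running contribute 0.172630, so
  P(sprinkler running | wet lawn, overnight rain) = 0.172630 / 0.699365 ≈ 0.2468

Pr(sprinkler running | wet lawn, overnight rain) ≈ 0.2468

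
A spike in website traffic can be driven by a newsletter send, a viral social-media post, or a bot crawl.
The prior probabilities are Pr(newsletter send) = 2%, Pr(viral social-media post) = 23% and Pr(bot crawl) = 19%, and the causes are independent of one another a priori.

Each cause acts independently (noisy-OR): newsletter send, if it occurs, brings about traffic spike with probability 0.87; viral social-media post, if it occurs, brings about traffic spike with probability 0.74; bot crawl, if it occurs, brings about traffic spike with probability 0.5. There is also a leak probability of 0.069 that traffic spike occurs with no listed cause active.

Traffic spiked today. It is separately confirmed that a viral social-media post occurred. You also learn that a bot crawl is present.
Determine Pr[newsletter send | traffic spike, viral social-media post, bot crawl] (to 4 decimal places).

Pr[newsletter send | traffic spike, viral social-media post, bot crawl] ≈ 0.0223

Under noisy-OR, P(traffic spike | causes) = 1 − (1−0.069)·∏(1−qᵢ) over the active causes.
P(traffic spike | viral social-media post, bot crawl) = 0.87897·0.98 + 0.984266·0.02 = 0.861391 + 0.019685 = 0.881076
The newsletter send-present share is 0.984266·0.02 = 0.019685.
P(newsletter send | traffic spike, viral social-media post, bot crawl) = 0.019685 / 0.881076 ≈ 0.0223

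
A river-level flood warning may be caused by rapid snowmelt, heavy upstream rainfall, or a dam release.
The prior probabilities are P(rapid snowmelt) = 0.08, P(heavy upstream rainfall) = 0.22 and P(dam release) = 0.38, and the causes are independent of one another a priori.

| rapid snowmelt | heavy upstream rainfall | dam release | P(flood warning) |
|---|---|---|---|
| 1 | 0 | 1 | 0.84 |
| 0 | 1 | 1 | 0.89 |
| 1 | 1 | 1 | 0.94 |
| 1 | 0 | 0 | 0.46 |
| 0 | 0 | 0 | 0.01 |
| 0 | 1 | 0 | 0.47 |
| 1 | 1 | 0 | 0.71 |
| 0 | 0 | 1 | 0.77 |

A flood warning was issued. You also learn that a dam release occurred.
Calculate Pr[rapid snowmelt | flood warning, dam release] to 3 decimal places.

Pr[rapid snowmelt | flood warning, dam release] ≈ 0.086

Enumerate the 4 (rapid snowmelt, heavy upstream rainfall) configurations and weight by the priors:
  P(flood warning | dam release) = 0.77*0.92*0.78 + 0.89*0.92*0.22 + 0.84*0.08*0.78 + 0.94*0.08*0.22
        = 0.552552 + 0.180136 + 0.052416 + 0.016544 = 0.801648
Configurations with rapid snowmelt contribute 0.068960, so
  P(rapid snowmelt | flood warning, dam release) = 0.068960 / 0.801648 ≈ 0.086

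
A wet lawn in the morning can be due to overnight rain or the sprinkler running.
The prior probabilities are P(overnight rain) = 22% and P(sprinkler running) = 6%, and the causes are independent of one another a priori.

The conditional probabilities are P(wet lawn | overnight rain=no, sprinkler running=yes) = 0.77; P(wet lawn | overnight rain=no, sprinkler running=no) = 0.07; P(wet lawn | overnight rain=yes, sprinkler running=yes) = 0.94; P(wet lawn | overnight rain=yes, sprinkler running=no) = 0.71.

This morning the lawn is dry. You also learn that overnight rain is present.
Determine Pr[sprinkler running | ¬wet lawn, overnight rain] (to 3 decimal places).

By total probability over both values of sprinkler running:
  P(¬wet lawn | overnight rain) = 0.29·0.94 + 0.06·0.06
        = 0.272600 + 0.003600 = 0.276200
Configurations with sprinkler running contribute 0.003600, so
  P(sprinkler running | ¬wet lawn, overnight rain) = 0.003600 / 0.276200 ≈ 0.013

Pr[sprinkler running | ¬wet lawn, overnight rain] ≈ 0.013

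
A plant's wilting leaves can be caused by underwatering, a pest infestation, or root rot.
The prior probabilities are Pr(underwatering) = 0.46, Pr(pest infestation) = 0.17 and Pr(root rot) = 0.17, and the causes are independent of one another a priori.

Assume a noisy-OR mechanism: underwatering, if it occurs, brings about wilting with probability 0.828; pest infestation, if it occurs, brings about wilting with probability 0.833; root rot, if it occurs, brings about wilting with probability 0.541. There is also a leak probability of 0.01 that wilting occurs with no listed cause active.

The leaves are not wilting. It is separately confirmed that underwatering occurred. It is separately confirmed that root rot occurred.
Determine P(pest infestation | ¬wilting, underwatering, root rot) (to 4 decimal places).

Under noisy-OR, P(wilting | causes) = 1 − (1−0.01)·∏(1−qᵢ) over the active causes.
Weight on pest infestation=true, given the evidence: 0.013052*0.17 = 0.002219
The normalizing constant is 0.078159*0.83 + 0.013052*0.17 = 0.067091
P(pest infestation | ¬wilting, underwatering, root rot) = 0.002219/0.067091 ≈ 0.0331

P(pest infestation | ¬wilting, underwatering, root rot) ≈ 0.0331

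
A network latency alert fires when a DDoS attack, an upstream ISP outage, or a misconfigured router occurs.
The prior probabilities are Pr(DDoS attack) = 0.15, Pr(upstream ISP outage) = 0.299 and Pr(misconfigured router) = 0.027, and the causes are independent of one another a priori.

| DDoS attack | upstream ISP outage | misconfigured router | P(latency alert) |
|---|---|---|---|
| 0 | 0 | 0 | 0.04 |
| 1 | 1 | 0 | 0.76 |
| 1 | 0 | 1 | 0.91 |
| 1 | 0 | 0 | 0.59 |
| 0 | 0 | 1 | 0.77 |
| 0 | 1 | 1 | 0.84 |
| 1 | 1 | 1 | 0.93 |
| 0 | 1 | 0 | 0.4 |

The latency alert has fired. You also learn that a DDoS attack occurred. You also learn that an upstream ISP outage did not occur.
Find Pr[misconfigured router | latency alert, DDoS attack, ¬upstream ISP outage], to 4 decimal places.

P(latency alert | DDoS attack, ¬upstream ISP outage) = 0.59×0.973 + 0.91×0.027 = 0.574070 + 0.024570 = 0.598640
Of this, 0.024570 comes from 0.91×0.027 (the misconfigured router=true cases).
So P(misconfigured router | latency alert, DDoS attack, ¬upstream ISP outage) = 0.024570/0.598640 ≈ 0.0410.

Pr[misconfigured router | latency alert, DDoS attack, ¬upstream ISP outage] ≈ 0.0410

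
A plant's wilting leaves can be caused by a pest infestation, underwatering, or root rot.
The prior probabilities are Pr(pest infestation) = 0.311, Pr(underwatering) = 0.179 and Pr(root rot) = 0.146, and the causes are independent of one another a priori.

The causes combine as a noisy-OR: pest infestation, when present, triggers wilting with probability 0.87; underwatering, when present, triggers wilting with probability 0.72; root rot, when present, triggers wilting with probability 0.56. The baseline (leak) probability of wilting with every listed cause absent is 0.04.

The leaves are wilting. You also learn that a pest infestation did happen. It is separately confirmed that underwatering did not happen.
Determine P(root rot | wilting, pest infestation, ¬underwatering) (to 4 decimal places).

P(root rot | wilting, pest infestation, ¬underwatering) ≈ 0.1558

Under noisy-OR, P(wilting | causes) = 1 − (1−0.04)·∏(1−qᵢ) over the active causes.
Enumerate both values of root rot and weight by the priors:
  P(wilting | pest infestation, ¬underwatering) = 0.8752×0.854 + 0.945088×0.146
        = 0.747421 + 0.137983 = 0.885404
Keeping only the root rot-present terms gives 0.137983, so
  P(root rot | wilting, pest infestation, ¬underwatering) = 0.137983 / 0.885404 ≈ 0.1558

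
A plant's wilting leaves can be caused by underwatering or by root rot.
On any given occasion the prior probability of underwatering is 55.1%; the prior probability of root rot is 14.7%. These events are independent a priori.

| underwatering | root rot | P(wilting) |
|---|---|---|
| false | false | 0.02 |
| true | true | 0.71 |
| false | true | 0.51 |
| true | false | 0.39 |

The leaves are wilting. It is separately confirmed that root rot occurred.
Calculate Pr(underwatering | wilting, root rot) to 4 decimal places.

P(wilting | root rot) = 0.51×0.449 + 0.71×0.551 = 0.228990 + 0.391210 = 0.620200
The underwatering-present share is 0.71×0.551 = 0.391210.
So P(underwatering | wilting, root rot) = 0.391210/0.620200 ≈ 0.6308.

Pr(underwatering | wilting, root rot) ≈ 0.6308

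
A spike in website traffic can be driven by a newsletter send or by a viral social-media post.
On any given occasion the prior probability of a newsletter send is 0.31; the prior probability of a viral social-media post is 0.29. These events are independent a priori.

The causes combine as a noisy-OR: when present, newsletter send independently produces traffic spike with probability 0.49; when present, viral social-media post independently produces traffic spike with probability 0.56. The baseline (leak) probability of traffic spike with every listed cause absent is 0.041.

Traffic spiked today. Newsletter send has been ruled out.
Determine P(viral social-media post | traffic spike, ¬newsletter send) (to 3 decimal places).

P(viral social-media post | traffic spike, ¬newsletter send) ≈ 0.852

Under noisy-OR, P(traffic spike | causes) = 1 − (1−0.041)·∏(1−qᵢ) over the active causes.
By total probability over both values of viral social-media post:
  P(traffic spike | ¬newsletter send) = 0.041×0.71 + 0.57804×0.29
        = 0.029110 + 0.167632 = 0.196742
The terms with viral social-media post present sum to 0.167632, so
  P(viral social-media post | traffic spike, ¬newsletter send) = 0.167632 / 0.196742 ≈ 0.852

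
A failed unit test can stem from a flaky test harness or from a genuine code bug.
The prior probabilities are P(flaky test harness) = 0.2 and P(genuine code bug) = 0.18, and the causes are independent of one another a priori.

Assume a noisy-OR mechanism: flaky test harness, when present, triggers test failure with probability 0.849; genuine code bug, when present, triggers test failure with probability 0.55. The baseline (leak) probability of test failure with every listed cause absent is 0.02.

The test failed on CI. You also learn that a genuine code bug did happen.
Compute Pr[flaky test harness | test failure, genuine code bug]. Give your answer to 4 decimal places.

Under noisy-OR, P(test failure | causes) = 1 − (1−0.02)·∏(1−qᵢ) over the active causes.
P(test failure | genuine code bug) = 0.559*0.8 + 0.933409*0.2 = 0.447200 + 0.186682 = 0.633882
The flaky test harness-present share is 0.933409*0.2 = 0.186682.
P(flaky test harness | test failure, genuine code bug) = 0.186682 / 0.633882 ≈ 0.2945

Pr[flaky test harness | test failure, genuine code bug] ≈ 0.2945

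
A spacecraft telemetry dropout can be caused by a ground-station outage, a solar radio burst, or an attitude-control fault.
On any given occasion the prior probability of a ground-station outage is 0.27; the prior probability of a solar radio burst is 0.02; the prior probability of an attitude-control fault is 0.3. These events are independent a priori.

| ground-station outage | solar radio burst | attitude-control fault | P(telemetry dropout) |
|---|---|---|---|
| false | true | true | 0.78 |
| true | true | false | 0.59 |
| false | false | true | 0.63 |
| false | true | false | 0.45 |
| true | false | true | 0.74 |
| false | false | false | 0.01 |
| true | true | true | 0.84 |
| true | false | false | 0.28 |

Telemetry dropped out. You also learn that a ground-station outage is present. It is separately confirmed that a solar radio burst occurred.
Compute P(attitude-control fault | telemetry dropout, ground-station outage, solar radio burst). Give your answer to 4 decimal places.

P(attitude-control fault | telemetry dropout, ground-station outage, solar radio burst) ≈ 0.3789

Sum P(telemetry dropout|·) weighted by the priors over both values of attitude-control fault:
  P(telemetry dropout | ground-station outage, solar radio burst) = 0.59*0.7 + 0.84*0.3
        = 0.413000 + 0.252000 = 0.665000
The terms with attitude-control fault present sum to 0.252000, so
  P(attitude-control fault | telemetry dropout, ground-station outage, solar radio burst) = 0.252000 / 0.665000 ≈ 0.3789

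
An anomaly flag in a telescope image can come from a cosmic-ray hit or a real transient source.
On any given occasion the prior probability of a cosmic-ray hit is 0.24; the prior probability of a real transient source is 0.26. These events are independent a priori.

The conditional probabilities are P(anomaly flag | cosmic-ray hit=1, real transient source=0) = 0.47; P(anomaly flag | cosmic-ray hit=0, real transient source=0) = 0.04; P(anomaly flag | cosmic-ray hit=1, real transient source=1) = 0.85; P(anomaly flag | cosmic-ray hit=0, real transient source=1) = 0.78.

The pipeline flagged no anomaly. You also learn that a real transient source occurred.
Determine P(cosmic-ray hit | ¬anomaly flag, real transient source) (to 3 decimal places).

By total probability over both values of cosmic-ray hit:
  P(¬anomaly flag | real transient source) = 0.22×0.76 + 0.15×0.24
        = 0.167200 + 0.036000 = 0.203200
The terms with cosmic-ray hit present sum to 0.036000, so
  P(cosmic-ray hit | ¬anomaly flag, real transient source) = 0.036000 / 0.203200 ≈ 0.177

P(cosmic-ray hit | ¬anomaly flag, real transient source) ≈ 0.177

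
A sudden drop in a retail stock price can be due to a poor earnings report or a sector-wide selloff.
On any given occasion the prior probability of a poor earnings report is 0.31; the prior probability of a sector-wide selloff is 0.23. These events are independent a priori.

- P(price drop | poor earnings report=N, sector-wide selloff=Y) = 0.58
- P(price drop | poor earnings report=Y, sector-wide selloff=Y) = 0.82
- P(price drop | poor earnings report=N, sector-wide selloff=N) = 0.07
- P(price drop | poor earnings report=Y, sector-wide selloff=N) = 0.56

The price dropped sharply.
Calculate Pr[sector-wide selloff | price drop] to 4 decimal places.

By total probability over the 4 (poor earnings report, sector-wide selloff) configurations:
  P(price drop) = 0.07·0.69·0.77 + 0.58·0.69·0.23 + 0.56·0.31·0.77 + 0.82·0.31·0.23
        = 0.037191 + 0.092046 + 0.133672 + 0.058466 = 0.321375
The terms with sector-wide selloff present sum to 0.150512, so
  P(sector-wide selloff | price drop) = 0.150512 / 0.321375 ≈ 0.4683

Pr[sector-wide selloff | price drop] ≈ 0.4683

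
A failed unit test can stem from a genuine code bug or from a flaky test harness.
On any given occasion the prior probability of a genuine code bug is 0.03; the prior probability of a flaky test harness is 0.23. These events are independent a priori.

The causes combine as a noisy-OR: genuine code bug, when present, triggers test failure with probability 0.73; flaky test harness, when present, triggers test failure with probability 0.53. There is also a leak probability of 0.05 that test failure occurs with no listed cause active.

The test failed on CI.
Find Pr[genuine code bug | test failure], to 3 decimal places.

Under noisy-OR, P(test failure | causes) = 1 − (1−0.05)·∏(1−qᵢ) over the active causes.
Sum P(test failure|·) weighted by the priors over the 4 (genuine code bug, flaky test harness) configurations:
  P(test failure) = 0.05*0.97*0.77 + 0.5535*0.97*0.23 + 0.7435*0.03*0.77 + 0.879445*0.03*0.23
        = 0.037345 + 0.123486 + 0.017175 + 0.006068 = 0.184074
Configurations with genuine code bug contribute 0.023243, so
  P(genuine code bug | test failure) = 0.023243 / 0.184074 ≈ 0.126

Pr[genuine code bug | test failure] ≈ 0.126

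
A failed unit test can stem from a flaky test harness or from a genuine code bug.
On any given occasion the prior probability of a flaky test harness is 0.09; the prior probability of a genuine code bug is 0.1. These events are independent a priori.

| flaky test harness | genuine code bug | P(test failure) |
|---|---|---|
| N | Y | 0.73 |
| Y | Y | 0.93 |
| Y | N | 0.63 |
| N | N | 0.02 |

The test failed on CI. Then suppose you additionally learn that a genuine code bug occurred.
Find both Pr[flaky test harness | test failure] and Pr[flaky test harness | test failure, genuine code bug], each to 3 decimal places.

Sum P(test failure|·) weighted by the priors over the 4 (flaky test harness, genuine code bug) configurations:
  P(test failure) = 0.02*0.91*0.9 + 0.73*0.91*0.1 + 0.63*0.09*0.9 + 0.93*0.09*0.1
        = 0.016380 + 0.066430 + 0.051030 + 0.008370 = 0.142210
Configurations with flaky test harness contribute 0.059400, so
  P(flaky test harness | test failure) = 0.059400 / 0.142210 ≈ 0.418

Now also conditioning on genuine code bug=true:
Weight on flaky test harness=true, given the evidence: 0.93*0.09 = 0.083700
Denominator P(test failure | genuine code bug): 0.73*0.91 + 0.93*0.09 = 0.748000
P(flaky test harness | test failure, genuine code bug) = 0.083700/0.748000 ≈ 0.112
— genuine code bug explains away the evidence for flaky test harness.

Pr[flaky test harness | test failure] ≈ 0.418; Pr[flaky test harness | test failure, genuine code bug] ≈ 0.112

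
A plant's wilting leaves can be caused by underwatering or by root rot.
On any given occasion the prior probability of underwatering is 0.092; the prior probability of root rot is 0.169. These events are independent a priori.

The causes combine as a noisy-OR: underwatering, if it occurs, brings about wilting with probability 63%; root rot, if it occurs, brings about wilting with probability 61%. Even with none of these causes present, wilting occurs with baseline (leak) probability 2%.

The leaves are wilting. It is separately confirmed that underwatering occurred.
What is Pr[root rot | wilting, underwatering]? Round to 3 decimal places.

Under noisy-OR, P(wilting | causes) = 1 − (1−0.02)·∏(1−qᵢ) over the active causes.
Enumerate both values of root rot and weight by the priors:
  P(wilting | underwatering) = 0.6374·0.831 + 0.858586·0.169
        = 0.529679 + 0.145101 = 0.674780
Keeping only the root rot-present terms gives 0.145101, so
  P(root rot | wilting, underwatering) = 0.145101 / 0.674780 ≈ 0.215

Pr[root rot | wilting, underwatering] ≈ 0.215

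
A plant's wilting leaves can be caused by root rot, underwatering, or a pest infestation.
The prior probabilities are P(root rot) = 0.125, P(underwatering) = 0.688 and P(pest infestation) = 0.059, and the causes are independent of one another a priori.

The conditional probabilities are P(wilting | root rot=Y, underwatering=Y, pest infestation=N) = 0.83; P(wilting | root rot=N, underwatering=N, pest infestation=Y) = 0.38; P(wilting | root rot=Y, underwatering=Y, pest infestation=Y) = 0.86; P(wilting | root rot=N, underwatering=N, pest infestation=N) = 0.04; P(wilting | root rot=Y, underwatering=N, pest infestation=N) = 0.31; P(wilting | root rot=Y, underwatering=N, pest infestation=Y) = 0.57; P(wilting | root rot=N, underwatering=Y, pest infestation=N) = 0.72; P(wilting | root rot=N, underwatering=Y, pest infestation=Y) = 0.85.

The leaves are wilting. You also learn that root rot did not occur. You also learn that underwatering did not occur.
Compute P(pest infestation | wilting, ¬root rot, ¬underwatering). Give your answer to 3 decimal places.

Sum P(wilting|·) weighted by the priors over both values of pest infestation:
  P(wilting | ¬root rot, ¬underwatering) = 0.04×0.941 + 0.38×0.059
        = 0.037640 + 0.022420 = 0.060060
Keeping only the pest infestation-present terms gives 0.022420, so
  P(pest infestation | wilting, ¬root rot, ¬underwatering) = 0.022420 / 0.060060 ≈ 0.373

P(pest infestation | wilting, ¬root rot, ¬underwatering) ≈ 0.373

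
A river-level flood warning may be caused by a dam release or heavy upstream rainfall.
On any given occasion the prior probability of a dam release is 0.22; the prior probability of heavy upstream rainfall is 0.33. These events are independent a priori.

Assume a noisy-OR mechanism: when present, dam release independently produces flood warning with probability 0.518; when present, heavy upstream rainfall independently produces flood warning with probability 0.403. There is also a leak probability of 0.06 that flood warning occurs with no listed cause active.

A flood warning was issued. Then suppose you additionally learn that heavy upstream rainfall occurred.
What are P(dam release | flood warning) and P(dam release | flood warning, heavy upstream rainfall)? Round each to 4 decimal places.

Under noisy-OR, P(flood warning | causes) = 1 − (1−0.06)·∏(1−qᵢ) over the active causes.
P(flood warning) = 0.06×0.78×0.67 + 0.43882×0.78×0.33 + 0.54692×0.22×0.67 + 0.729511×0.22×0.33 = 0.031356 + 0.112952 + 0.080616 + 0.052962 = 0.277886
The dam release-present share is 0.080616 + 0.052962 = 0.133578.
Hence the posterior is 0.133578/0.277886 ≈ 0.4807.

With the extra evidence:
Enumerate both values of dam release and weight by the priors:
  P(flood warning | heavy upstream rainfall) = 0.43882×0.78 + 0.729511×0.22
        = 0.342280 + 0.160492 = 0.502772
The terms with dam release present sum to 0.160492, so
  P(dam release | flood warning, heavy upstream rainfall) = 0.160492 / 0.502772 ≈ 0.3192

P(dam release | flood warning) ≈ 0.4807; P(dam release | flood warning, heavy upstream rainfall) ≈ 0.3192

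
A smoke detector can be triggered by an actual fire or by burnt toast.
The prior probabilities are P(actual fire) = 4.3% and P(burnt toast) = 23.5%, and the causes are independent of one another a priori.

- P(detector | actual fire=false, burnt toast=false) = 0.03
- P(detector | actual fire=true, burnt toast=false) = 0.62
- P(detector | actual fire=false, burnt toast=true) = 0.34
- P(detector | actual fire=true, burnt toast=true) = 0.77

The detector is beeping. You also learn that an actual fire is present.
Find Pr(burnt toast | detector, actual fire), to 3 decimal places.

Pr(burnt toast | detector, actual fire) ≈ 0.276

Weight on burnt toast=true, given the evidence: 0.77·0.235 = 0.180950
The normalizing constant is 0.62·0.765 + 0.77·0.235 = 0.655250
Posterior = 0.180950 / 0.655250 ≈ 0.276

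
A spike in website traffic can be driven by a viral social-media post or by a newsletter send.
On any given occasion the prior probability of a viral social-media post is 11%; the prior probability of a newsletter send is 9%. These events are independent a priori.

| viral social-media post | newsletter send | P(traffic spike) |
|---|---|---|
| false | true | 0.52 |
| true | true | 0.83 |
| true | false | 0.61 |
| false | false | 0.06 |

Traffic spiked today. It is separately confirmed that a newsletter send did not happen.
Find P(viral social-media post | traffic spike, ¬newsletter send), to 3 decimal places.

P(viral social-media post | traffic spike, ¬newsletter send) ≈ 0.557

For the numerator, keep only viral social-media post=true terms: 0.61*0.11 = 0.067100
Normalizer over all consistent configurations: 0.06*0.89 + 0.61*0.11 = 0.120500
P(viral social-media post | traffic spike, ¬newsletter send) = 0.067100/0.120500 ≈ 0.557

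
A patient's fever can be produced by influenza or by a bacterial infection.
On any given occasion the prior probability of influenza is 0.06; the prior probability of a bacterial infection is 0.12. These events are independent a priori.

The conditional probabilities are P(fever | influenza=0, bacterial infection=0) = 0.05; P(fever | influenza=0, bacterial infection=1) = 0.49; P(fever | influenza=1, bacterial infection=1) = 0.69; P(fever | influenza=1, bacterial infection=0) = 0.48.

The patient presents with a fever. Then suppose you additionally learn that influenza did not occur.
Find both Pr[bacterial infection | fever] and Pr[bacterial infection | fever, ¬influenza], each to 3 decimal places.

Pr[bacterial infection | fever] ≈ 0.475; Pr[bacterial infection | fever, ¬influenza] ≈ 0.572

For the numerator, keep only bacterial infection=true terms: 0.055272 + 0.004968 = 0.060240
Normalizer over all consistent configurations: 0.05*0.94*0.88 + 0.49*0.94*0.12 + 0.48*0.06*0.88 + 0.69*0.06*0.12 = 0.126944
Posterior = 0.060240 / 0.126944 ≈ 0.475

With the extra evidence:
P(fever | ¬influenza) = 0.05×0.88 + 0.49×0.12 = 0.044000 + 0.058800 = 0.102800
Of this, 0.058800 comes from 0.49×0.12 (the bacterial infection=true cases).
So P(bacterial infection | fever, ¬influenza) = 0.058800/0.102800 ≈ 0.572.
Ruling out influenza raises the posterior on bacterial infection — the flip side of explaining away.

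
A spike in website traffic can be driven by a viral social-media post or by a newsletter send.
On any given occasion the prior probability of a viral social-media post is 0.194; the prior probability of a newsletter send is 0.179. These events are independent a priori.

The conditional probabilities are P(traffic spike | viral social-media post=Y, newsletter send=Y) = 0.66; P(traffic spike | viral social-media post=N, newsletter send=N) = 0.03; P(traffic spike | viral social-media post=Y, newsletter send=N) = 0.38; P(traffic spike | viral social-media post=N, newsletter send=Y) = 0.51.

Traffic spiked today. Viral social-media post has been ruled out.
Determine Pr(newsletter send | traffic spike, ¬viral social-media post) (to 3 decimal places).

Pr(newsletter send | traffic spike, ¬viral social-media post) ≈ 0.788

For the numerator, keep only newsletter send=true terms: 0.51·0.179 = 0.091290
The normalizing constant is 0.03·0.821 + 0.51·0.179 = 0.115920
P(newsletter send | traffic spike, ¬viral social-media post) = 0.091290/0.115920 ≈ 0.788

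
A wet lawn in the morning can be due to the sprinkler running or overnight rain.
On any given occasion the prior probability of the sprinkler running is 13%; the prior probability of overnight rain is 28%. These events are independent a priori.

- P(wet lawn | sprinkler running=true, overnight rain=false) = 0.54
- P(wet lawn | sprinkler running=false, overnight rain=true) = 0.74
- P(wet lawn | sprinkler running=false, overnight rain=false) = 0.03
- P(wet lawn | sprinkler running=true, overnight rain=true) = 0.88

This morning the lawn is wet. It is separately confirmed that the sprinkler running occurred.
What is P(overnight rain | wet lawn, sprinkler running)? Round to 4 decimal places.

P(overnight rain | wet lawn, sprinkler running) ≈ 0.3879

For the numerator, keep only overnight rain=true terms: 0.88×0.28 = 0.246400
Denominator P(wet lawn | sprinkler running): 0.54×0.72 + 0.88×0.28 = 0.635200
Posterior = 0.246400 / 0.635200 ≈ 0.3879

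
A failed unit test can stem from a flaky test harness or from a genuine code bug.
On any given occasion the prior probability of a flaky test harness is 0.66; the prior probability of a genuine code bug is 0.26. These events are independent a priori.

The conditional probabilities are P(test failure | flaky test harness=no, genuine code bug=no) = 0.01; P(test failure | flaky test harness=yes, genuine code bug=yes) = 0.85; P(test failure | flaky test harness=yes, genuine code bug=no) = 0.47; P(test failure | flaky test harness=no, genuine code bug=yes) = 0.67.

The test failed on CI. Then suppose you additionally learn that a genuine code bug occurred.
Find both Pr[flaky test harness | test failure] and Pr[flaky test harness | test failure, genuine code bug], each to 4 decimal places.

P(test failure) = 0.01·0.34·0.74 + 0.67·0.34·0.26 + 0.47·0.66·0.74 + 0.85·0.66·0.26 = 0.002516 + 0.059228 + 0.229548 + 0.145860 = 0.437152
Of this, 0.375408 comes from 0.229548 + 0.145860 (the flaky test harness=true cases).
So P(flaky test harness | test failure) = 0.375408/0.437152 ≈ 0.8588.

Now condition on the additional information:
By total probability over both values of flaky test harness:
  P(test failure | genuine code bug) = 0.67×0.34 + 0.85×0.66
        = 0.227800 + 0.561000 = 0.788800
Keeping only the flaky test harness-present terms gives 0.561000, so
  P(flaky test harness | test failure, genuine code bug) = 0.561000 / 0.788800 ≈ 0.7112

Pr[flaky test harness | test failure] ≈ 0.8588; Pr[flaky test harness | test failure, genuine code bug] ≈ 0.7112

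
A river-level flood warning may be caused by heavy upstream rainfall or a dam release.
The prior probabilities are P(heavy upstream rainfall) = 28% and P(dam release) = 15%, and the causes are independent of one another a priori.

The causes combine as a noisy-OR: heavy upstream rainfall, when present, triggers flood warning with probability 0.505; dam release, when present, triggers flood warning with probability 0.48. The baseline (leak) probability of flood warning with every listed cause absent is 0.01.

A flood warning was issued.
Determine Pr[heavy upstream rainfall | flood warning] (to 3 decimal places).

Pr[heavy upstream rainfall | flood warning] ≈ 0.723

Under noisy-OR, P(flood warning | causes) = 1 − (1−0.01)·∏(1−qᵢ) over the active causes.
P(flood warning) = 0.01·0.72·0.85 + 0.4852·0.72·0.15 + 0.50995·0.28·0.85 + 0.745174·0.28·0.15 = 0.006120 + 0.052402 + 0.121368 + 0.031297 = 0.211187
The heavy upstream rainfall-present share is 0.121368 + 0.031297 = 0.152665.
P(heavy upstream rainfall | flood warning) = 0.152665 / 0.211187 ≈ 0.723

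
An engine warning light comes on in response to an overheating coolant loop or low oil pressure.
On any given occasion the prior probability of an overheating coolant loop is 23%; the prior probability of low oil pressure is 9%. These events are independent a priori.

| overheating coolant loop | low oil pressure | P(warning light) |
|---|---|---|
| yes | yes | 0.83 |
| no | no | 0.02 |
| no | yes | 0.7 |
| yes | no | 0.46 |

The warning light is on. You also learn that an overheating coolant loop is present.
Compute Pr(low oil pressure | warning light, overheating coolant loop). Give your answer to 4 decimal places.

Weight on low oil pressure=true, given the evidence: 0.83×0.09 = 0.074700
Normalizer over all consistent configurations: 0.46×0.91 + 0.83×0.09 = 0.493300
P(low oil pressure | warning light, overheating coolant loop) = 0.074700/0.493300 ≈ 0.1514

Pr(low oil pressure | warning light, overheating coolant loop) ≈ 0.1514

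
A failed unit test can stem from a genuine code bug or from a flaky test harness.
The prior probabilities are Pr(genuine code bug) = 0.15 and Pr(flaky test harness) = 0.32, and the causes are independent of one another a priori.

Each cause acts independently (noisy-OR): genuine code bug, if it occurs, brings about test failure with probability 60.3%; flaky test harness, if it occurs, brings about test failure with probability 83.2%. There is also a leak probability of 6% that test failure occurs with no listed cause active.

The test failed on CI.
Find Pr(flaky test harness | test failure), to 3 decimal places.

Under noisy-OR, P(test failure | causes) = 1 − (1−0.06)·∏(1−qᵢ) over the active causes.
P(test failure) = 0.06*0.85*0.68 + 0.84208*0.85*0.32 + 0.62682*0.15*0.68 + 0.937306*0.15*0.32 = 0.034680 + 0.229046 + 0.063936 + 0.044991 = 0.372653
Restricting to configurations with flaky test harness present: 0.229046 + 0.044991 = 0.274037.
So P(flaky test harness | test failure) = 0.274037/0.372653 ≈ 0.735.

Pr(flaky test harness | test failure) ≈ 0.735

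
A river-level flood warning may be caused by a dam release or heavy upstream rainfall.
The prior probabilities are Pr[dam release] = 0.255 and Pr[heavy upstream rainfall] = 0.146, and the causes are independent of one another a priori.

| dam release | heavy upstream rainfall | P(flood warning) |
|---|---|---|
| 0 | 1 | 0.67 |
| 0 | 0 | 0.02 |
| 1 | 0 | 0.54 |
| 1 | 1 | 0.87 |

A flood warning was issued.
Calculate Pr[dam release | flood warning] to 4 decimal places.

By total probability over the 4 (dam release, heavy upstream rainfall) configurations:
  P(flood warning) = 0.02*0.745*0.854 + 0.67*0.745*0.146 + 0.54*0.255*0.854 + 0.87*0.255*0.146
        = 0.012725 + 0.072876 + 0.117596 + 0.032390 = 0.235587
The terms with dam release present sum to 0.149986, so
  P(dam release | flood warning) = 0.149986 / 0.235587 ≈ 0.6366

Pr[dam release | flood warning] ≈ 0.6366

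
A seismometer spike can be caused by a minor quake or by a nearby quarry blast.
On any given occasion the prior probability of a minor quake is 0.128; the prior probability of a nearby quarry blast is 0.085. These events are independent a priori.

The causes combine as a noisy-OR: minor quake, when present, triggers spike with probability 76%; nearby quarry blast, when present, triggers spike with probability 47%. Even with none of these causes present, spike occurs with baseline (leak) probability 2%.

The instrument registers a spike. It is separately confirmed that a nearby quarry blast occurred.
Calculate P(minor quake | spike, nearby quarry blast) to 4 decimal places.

Under noisy-OR, P(spike | causes) = 1 − (1−0.02)·∏(1−qᵢ) over the active causes.
By total probability over both values of minor quake:
  P(spike | nearby quarry blast) = 0.4806*0.872 + 0.875344*0.128
        = 0.419083 + 0.112044 = 0.531127
The terms with minor quake present sum to 0.112044, so
  P(minor quake | spike, nearby quarry blast) = 0.112044 / 0.531127 ≈ 0.2110

P(minor quake | spike, nearby quarry blast) ≈ 0.2110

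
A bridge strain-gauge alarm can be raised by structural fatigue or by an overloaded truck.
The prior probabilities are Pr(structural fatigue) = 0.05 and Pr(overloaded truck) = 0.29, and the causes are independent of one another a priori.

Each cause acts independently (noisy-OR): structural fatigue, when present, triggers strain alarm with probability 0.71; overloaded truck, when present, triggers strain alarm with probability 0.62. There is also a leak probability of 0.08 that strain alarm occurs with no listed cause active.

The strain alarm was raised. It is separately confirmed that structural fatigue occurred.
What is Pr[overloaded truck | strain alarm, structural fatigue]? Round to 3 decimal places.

Pr[overloaded truck | strain alarm, structural fatigue] ≈ 0.334

Under noisy-OR, P(strain alarm | causes) = 1 − (1−0.08)·∏(1−qᵢ) over the active causes.
By total probability over both values of overloaded truck:
  P(strain alarm | structural fatigue) = 0.7332*0.71 + 0.898616*0.29
        = 0.520572 + 0.260599 = 0.781171
The terms with overloaded truck present sum to 0.260599, so
  P(overloaded truck | strain alarm, structural fatigue) = 0.260599 / 0.781171 ≈ 0.334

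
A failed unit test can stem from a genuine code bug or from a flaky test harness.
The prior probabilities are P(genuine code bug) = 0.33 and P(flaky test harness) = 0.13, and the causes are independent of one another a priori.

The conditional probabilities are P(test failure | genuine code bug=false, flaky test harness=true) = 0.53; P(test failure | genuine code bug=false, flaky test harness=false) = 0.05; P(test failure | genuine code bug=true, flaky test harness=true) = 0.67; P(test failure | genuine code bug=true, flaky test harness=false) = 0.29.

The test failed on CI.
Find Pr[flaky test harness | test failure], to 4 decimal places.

Pr[flaky test harness | test failure] ≈ 0.3999

Weight on flaky test harness=true, given the evidence: 0.046163 + 0.028743 = 0.074906
The normalizing constant is 0.05×0.67×0.87 + 0.53×0.67×0.13 + 0.29×0.33×0.87 + 0.67×0.33×0.13 = 0.187310
Posterior = 0.074906 / 0.187310 ≈ 0.3999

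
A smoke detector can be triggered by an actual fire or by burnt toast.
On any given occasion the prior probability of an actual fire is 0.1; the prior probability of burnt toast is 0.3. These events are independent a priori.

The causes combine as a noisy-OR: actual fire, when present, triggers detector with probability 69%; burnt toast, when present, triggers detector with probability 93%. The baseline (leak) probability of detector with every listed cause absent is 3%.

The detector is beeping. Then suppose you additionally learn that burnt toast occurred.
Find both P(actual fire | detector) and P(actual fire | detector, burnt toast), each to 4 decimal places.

P(actual fire | detector) ≈ 0.2245; P(actual fire | detector, burnt toast) ≈ 0.1045

Under noisy-OR, P(detector | causes) = 1 − (1−0.03)·∏(1−qᵢ) over the active causes.
P(detector) = 0.03*0.9*0.7 + 0.9321*0.9*0.3 + 0.6993*0.1*0.7 + 0.978951*0.1*0.3 = 0.018900 + 0.251667 + 0.048951 + 0.029369 = 0.348887
The actual fire-present share is 0.048951 + 0.029369 = 0.078320.
So P(actual fire | detector) = 0.078320/0.348887 ≈ 0.2245.

Now also conditioning on burnt toast=true:
P(detector | burnt toast) = 0.9321*0.9 + 0.978951*0.1 = 0.838890 + 0.097895 = 0.936785
The actual fire-present share is 0.978951*0.1 = 0.097895.
P(actual fire | detector, burnt toast) = 0.097895 / 0.936785 ≈ 0.1045
Conditioning on burnt toast lowers the posterior on actual fire: the classic explaining-away effect in a common-effect structure.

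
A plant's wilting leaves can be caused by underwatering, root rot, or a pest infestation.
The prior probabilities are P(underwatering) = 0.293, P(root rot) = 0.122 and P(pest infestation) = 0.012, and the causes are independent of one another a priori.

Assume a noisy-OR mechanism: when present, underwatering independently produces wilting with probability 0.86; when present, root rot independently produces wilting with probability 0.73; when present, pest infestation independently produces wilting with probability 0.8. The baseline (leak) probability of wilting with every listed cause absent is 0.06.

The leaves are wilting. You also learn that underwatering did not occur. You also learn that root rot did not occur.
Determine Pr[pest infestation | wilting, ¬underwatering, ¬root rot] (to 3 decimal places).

Under noisy-OR, P(wilting | causes) = 1 − (1−0.06)·∏(1−qᵢ) over the active causes.
P(wilting | ¬underwatering, ¬root rot) = 0.06×0.988 + 0.812×0.012 = 0.059280 + 0.009744 = 0.069024
The pest infestation-present share is 0.812×0.012 = 0.009744.
P(pest infestation | wilting, ¬underwatering, ¬root rot) = 0.009744 / 0.069024 ≈ 0.141

Pr[pest infestation | wilting, ¬underwatering, ¬root rot] ≈ 0.141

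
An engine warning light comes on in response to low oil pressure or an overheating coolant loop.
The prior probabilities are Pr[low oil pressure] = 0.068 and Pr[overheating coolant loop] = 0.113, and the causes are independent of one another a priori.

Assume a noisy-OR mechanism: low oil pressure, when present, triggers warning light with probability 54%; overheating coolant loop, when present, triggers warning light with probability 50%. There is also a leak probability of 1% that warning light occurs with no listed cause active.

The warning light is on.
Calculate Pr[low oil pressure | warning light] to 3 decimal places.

Pr[low oil pressure | warning light] ≈ 0.387

Under noisy-OR, P(warning light | causes) = 1 − (1−0.01)·∏(1−qᵢ) over the active causes.
P(warning light) = 0.01*0.932*0.887 + 0.505*0.932*0.113 + 0.5446*0.068*0.887 + 0.7723*0.068*0.113 = 0.008267 + 0.053185 + 0.032848 + 0.005934 = 0.100234
The low oil pressure-present share is 0.032848 + 0.005934 = 0.038782.
P(low oil pressure | warning light) = 0.038782 / 0.100234 ≈ 0.387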